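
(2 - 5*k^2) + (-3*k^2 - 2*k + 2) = -8*k^2 - 2*k + 4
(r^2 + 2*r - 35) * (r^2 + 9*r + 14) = r^4 + 11*r^3 - 3*r^2 - 287*r - 490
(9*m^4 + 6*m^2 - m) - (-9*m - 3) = 9*m^4 + 6*m^2 + 8*m + 3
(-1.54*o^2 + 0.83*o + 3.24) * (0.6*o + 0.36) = -0.924*o^3 - 0.0564000000000001*o^2 + 2.2428*o + 1.1664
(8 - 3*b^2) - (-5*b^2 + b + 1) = 2*b^2 - b + 7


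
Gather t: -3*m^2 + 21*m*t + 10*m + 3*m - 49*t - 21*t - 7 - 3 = -3*m^2 + 13*m + t*(21*m - 70) - 10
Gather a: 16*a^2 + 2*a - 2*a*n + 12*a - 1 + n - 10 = 16*a^2 + a*(14 - 2*n) + n - 11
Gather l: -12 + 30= 18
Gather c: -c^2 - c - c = -c^2 - 2*c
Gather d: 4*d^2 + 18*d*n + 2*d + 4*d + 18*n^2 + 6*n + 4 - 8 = 4*d^2 + d*(18*n + 6) + 18*n^2 + 6*n - 4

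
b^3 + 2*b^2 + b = b*(b + 1)^2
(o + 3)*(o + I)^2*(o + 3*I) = o^4 + 3*o^3 + 5*I*o^3 - 7*o^2 + 15*I*o^2 - 21*o - 3*I*o - 9*I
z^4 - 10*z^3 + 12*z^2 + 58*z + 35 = (z - 7)*(z - 5)*(z + 1)^2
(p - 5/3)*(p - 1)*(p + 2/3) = p^3 - 2*p^2 - p/9 + 10/9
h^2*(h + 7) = h^3 + 7*h^2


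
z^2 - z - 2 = (z - 2)*(z + 1)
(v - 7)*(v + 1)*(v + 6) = v^3 - 43*v - 42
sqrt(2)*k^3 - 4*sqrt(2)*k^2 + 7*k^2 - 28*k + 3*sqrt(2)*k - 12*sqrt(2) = (k - 4)*(k + 3*sqrt(2))*(sqrt(2)*k + 1)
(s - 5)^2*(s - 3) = s^3 - 13*s^2 + 55*s - 75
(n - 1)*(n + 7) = n^2 + 6*n - 7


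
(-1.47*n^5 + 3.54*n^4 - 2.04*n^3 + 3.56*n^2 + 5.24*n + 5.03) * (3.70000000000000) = -5.439*n^5 + 13.098*n^4 - 7.548*n^3 + 13.172*n^2 + 19.388*n + 18.611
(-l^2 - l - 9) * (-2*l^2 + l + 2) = 2*l^4 + l^3 + 15*l^2 - 11*l - 18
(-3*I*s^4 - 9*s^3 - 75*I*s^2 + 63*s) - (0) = -3*I*s^4 - 9*s^3 - 75*I*s^2 + 63*s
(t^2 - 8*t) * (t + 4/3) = t^3 - 20*t^2/3 - 32*t/3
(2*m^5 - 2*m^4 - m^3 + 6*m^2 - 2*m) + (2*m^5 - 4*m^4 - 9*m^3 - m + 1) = 4*m^5 - 6*m^4 - 10*m^3 + 6*m^2 - 3*m + 1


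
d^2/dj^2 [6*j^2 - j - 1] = 12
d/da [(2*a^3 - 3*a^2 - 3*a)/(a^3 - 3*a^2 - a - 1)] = (-3*a^4 + 2*a^3 - 12*a^2 + 6*a + 3)/(a^6 - 6*a^5 + 7*a^4 + 4*a^3 + 7*a^2 + 2*a + 1)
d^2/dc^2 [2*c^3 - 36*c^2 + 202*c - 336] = 12*c - 72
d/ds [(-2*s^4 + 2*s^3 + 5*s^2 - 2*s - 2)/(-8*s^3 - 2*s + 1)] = 2*(8*s^6 + 26*s^4 - 24*s^3 - 26*s^2 + 5*s - 3)/(64*s^6 + 32*s^4 - 16*s^3 + 4*s^2 - 4*s + 1)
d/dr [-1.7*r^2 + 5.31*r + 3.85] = 5.31 - 3.4*r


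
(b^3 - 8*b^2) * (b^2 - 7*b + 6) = b^5 - 15*b^4 + 62*b^3 - 48*b^2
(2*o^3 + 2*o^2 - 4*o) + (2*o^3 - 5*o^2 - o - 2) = 4*o^3 - 3*o^2 - 5*o - 2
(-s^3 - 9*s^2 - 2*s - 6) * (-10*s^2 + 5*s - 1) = 10*s^5 + 85*s^4 - 24*s^3 + 59*s^2 - 28*s + 6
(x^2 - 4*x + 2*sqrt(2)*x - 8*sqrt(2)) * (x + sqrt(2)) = x^3 - 4*x^2 + 3*sqrt(2)*x^2 - 12*sqrt(2)*x + 4*x - 16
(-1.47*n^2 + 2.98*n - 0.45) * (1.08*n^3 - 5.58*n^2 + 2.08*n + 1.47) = -1.5876*n^5 + 11.421*n^4 - 20.172*n^3 + 6.5485*n^2 + 3.4446*n - 0.6615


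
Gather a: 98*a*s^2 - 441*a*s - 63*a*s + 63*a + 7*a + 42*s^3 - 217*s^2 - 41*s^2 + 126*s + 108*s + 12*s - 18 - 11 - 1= a*(98*s^2 - 504*s + 70) + 42*s^3 - 258*s^2 + 246*s - 30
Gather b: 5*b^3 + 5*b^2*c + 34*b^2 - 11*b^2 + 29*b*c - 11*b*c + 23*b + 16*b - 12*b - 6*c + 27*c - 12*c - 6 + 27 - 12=5*b^3 + b^2*(5*c + 23) + b*(18*c + 27) + 9*c + 9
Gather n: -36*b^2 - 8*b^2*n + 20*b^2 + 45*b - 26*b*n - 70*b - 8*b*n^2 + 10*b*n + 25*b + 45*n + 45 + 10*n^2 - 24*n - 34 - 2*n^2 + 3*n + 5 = -16*b^2 + n^2*(8 - 8*b) + n*(-8*b^2 - 16*b + 24) + 16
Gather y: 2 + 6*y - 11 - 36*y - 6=-30*y - 15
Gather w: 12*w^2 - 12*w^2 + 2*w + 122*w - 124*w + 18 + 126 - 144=0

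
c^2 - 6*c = c*(c - 6)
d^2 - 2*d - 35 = (d - 7)*(d + 5)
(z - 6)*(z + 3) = z^2 - 3*z - 18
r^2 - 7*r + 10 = (r - 5)*(r - 2)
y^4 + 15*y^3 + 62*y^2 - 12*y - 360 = (y - 2)*(y + 5)*(y + 6)^2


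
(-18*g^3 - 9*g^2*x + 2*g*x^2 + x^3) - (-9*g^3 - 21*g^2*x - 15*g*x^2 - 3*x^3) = -9*g^3 + 12*g^2*x + 17*g*x^2 + 4*x^3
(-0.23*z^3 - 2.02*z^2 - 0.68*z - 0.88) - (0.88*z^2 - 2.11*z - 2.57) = -0.23*z^3 - 2.9*z^2 + 1.43*z + 1.69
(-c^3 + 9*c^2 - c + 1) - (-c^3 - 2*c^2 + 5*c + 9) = 11*c^2 - 6*c - 8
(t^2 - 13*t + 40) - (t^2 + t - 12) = 52 - 14*t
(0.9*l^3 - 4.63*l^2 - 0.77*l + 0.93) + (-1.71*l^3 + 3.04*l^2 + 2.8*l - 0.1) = -0.81*l^3 - 1.59*l^2 + 2.03*l + 0.83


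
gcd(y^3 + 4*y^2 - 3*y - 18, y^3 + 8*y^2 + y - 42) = y^2 + y - 6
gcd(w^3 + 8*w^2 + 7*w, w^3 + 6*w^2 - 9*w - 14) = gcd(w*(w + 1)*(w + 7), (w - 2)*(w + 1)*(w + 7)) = w^2 + 8*w + 7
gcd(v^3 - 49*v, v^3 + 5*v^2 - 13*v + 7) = v + 7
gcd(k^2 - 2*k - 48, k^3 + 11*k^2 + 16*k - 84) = k + 6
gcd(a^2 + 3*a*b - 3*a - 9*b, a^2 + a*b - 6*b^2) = a + 3*b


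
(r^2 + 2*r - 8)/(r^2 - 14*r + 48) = (r^2 + 2*r - 8)/(r^2 - 14*r + 48)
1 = 1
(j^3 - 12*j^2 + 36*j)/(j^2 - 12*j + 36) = j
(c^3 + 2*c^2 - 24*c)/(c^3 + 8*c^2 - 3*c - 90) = c*(c - 4)/(c^2 + 2*c - 15)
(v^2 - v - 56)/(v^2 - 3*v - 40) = (v + 7)/(v + 5)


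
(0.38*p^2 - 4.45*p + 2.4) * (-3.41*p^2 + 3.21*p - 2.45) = -1.2958*p^4 + 16.3943*p^3 - 23.3995*p^2 + 18.6065*p - 5.88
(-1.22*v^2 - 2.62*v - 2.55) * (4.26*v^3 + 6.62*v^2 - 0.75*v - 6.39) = -5.1972*v^5 - 19.2376*v^4 - 27.2924*v^3 - 7.1202*v^2 + 18.6543*v + 16.2945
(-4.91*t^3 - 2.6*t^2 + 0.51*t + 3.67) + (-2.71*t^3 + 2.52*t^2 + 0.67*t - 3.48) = -7.62*t^3 - 0.0800000000000001*t^2 + 1.18*t + 0.19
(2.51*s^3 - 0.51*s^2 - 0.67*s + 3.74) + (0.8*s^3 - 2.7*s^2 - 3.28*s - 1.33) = 3.31*s^3 - 3.21*s^2 - 3.95*s + 2.41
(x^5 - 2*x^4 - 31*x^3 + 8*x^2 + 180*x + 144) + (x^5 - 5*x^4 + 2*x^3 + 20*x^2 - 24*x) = 2*x^5 - 7*x^4 - 29*x^3 + 28*x^2 + 156*x + 144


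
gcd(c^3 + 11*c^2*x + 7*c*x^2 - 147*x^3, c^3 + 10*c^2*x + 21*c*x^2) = c + 7*x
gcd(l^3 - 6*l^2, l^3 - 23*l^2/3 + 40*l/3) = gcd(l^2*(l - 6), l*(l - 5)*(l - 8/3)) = l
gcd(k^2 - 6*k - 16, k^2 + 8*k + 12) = k + 2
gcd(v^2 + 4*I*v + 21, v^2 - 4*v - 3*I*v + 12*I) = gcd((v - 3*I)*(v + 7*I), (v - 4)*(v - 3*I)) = v - 3*I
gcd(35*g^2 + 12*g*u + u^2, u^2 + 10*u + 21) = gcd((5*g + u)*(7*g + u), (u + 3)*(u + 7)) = 1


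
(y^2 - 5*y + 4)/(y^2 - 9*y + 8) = (y - 4)/(y - 8)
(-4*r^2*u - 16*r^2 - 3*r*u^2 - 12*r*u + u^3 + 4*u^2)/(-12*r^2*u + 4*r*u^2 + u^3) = (-4*r^2*u - 16*r^2 - 3*r*u^2 - 12*r*u + u^3 + 4*u^2)/(u*(-12*r^2 + 4*r*u + u^2))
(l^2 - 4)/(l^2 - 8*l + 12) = (l + 2)/(l - 6)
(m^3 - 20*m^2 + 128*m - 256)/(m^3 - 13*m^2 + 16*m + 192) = (m - 4)/(m + 3)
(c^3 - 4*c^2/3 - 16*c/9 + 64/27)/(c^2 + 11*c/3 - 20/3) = (c^2 - 16/9)/(c + 5)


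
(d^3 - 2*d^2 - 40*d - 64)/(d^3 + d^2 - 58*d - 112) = (d + 4)/(d + 7)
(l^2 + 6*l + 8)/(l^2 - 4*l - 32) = (l + 2)/(l - 8)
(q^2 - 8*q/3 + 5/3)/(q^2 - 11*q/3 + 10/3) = (q - 1)/(q - 2)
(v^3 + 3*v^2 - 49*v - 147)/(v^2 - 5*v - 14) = (v^2 + 10*v + 21)/(v + 2)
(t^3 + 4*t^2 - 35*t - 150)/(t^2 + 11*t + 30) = (t^2 - t - 30)/(t + 6)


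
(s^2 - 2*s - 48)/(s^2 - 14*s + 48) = (s + 6)/(s - 6)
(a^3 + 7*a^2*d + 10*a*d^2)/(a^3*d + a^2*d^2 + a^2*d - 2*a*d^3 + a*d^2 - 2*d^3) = a*(a + 5*d)/(d*(a^2 - a*d + a - d))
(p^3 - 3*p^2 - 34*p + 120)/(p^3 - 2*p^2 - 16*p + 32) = (p^2 + p - 30)/(p^2 + 2*p - 8)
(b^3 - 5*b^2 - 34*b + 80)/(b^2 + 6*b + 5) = (b^2 - 10*b + 16)/(b + 1)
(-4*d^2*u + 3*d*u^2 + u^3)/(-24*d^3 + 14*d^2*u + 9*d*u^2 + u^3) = u/(6*d + u)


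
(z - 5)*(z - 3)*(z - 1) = z^3 - 9*z^2 + 23*z - 15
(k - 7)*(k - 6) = k^2 - 13*k + 42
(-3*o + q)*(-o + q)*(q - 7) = 3*o^2*q - 21*o^2 - 4*o*q^2 + 28*o*q + q^3 - 7*q^2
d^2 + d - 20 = (d - 4)*(d + 5)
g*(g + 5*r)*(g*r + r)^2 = g^4*r^2 + 5*g^3*r^3 + 2*g^3*r^2 + 10*g^2*r^3 + g^2*r^2 + 5*g*r^3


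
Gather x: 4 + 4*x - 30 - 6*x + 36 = 10 - 2*x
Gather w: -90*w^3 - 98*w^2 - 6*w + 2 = -90*w^3 - 98*w^2 - 6*w + 2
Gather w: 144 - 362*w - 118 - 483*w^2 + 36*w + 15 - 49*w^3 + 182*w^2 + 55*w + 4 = -49*w^3 - 301*w^2 - 271*w + 45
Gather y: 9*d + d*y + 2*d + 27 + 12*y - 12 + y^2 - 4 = 11*d + y^2 + y*(d + 12) + 11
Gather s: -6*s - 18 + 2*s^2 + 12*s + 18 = 2*s^2 + 6*s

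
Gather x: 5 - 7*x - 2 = 3 - 7*x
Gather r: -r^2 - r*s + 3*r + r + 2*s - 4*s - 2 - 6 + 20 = -r^2 + r*(4 - s) - 2*s + 12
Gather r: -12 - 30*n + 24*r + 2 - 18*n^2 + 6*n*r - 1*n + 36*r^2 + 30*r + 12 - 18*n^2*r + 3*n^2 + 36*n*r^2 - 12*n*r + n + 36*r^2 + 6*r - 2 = -15*n^2 - 30*n + r^2*(36*n + 72) + r*(-18*n^2 - 6*n + 60)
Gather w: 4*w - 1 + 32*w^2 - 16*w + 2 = 32*w^2 - 12*w + 1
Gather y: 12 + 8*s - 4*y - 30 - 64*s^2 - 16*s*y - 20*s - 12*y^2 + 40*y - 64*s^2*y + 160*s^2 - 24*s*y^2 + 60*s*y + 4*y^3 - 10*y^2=96*s^2 - 12*s + 4*y^3 + y^2*(-24*s - 22) + y*(-64*s^2 + 44*s + 36) - 18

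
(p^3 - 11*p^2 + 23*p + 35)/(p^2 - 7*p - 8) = (p^2 - 12*p + 35)/(p - 8)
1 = 1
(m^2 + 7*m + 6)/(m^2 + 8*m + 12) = (m + 1)/(m + 2)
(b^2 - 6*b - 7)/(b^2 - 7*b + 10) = (b^2 - 6*b - 7)/(b^2 - 7*b + 10)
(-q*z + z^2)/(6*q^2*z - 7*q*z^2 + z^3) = 1/(-6*q + z)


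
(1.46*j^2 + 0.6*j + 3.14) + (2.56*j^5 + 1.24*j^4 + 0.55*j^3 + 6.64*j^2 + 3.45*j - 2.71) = 2.56*j^5 + 1.24*j^4 + 0.55*j^3 + 8.1*j^2 + 4.05*j + 0.43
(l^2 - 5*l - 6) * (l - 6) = l^3 - 11*l^2 + 24*l + 36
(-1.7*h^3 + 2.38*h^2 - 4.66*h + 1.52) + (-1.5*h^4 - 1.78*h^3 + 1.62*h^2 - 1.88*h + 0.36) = -1.5*h^4 - 3.48*h^3 + 4.0*h^2 - 6.54*h + 1.88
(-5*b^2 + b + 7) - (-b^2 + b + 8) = -4*b^2 - 1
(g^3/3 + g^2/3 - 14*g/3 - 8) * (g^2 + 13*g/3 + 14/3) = g^5/3 + 16*g^4/9 - 5*g^3/3 - 80*g^2/3 - 508*g/9 - 112/3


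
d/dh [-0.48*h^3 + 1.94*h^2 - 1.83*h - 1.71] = -1.44*h^2 + 3.88*h - 1.83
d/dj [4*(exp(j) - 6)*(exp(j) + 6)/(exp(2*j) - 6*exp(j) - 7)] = (-24*exp(2*j) + 232*exp(j) - 864)*exp(j)/(exp(4*j) - 12*exp(3*j) + 22*exp(2*j) + 84*exp(j) + 49)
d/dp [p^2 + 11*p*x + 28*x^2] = 2*p + 11*x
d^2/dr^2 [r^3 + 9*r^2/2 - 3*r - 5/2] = 6*r + 9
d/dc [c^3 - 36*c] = 3*c^2 - 36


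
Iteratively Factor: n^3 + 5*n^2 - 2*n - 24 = (n - 2)*(n^2 + 7*n + 12) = (n - 2)*(n + 3)*(n + 4)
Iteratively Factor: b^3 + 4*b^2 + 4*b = (b)*(b^2 + 4*b + 4) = b*(b + 2)*(b + 2)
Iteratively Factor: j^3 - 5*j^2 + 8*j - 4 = (j - 2)*(j^2 - 3*j + 2) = (j - 2)^2*(j - 1)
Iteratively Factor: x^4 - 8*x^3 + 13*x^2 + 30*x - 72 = (x - 3)*(x^3 - 5*x^2 - 2*x + 24) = (x - 3)*(x + 2)*(x^2 - 7*x + 12) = (x - 3)^2*(x + 2)*(x - 4)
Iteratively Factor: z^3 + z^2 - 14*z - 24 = (z - 4)*(z^2 + 5*z + 6) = (z - 4)*(z + 2)*(z + 3)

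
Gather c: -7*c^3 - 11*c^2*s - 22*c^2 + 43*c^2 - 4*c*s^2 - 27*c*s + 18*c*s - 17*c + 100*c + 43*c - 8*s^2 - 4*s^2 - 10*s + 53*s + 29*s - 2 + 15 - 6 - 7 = -7*c^3 + c^2*(21 - 11*s) + c*(-4*s^2 - 9*s + 126) - 12*s^2 + 72*s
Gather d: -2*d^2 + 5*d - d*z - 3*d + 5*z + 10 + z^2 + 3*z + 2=-2*d^2 + d*(2 - z) + z^2 + 8*z + 12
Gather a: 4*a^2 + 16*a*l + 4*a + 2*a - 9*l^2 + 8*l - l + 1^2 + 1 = 4*a^2 + a*(16*l + 6) - 9*l^2 + 7*l + 2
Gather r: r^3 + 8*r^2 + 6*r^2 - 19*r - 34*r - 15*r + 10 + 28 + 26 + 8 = r^3 + 14*r^2 - 68*r + 72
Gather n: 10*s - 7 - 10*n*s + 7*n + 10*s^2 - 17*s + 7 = n*(7 - 10*s) + 10*s^2 - 7*s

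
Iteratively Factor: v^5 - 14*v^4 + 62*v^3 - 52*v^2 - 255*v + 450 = (v - 5)*(v^4 - 9*v^3 + 17*v^2 + 33*v - 90) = (v - 5)*(v + 2)*(v^3 - 11*v^2 + 39*v - 45) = (v - 5)^2*(v + 2)*(v^2 - 6*v + 9) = (v - 5)^2*(v - 3)*(v + 2)*(v - 3)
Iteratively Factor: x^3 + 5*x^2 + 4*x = (x + 4)*(x^2 + x) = (x + 1)*(x + 4)*(x)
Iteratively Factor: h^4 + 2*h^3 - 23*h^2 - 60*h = (h)*(h^3 + 2*h^2 - 23*h - 60) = h*(h + 3)*(h^2 - h - 20) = h*(h - 5)*(h + 3)*(h + 4)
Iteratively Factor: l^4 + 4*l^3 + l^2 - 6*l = (l + 3)*(l^3 + l^2 - 2*l) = l*(l + 3)*(l^2 + l - 2) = l*(l + 2)*(l + 3)*(l - 1)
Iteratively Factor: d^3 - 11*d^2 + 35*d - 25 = (d - 5)*(d^2 - 6*d + 5) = (d - 5)*(d - 1)*(d - 5)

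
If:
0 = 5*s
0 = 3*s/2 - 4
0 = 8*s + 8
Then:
No Solution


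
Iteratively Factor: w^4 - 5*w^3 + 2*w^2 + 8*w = (w)*(w^3 - 5*w^2 + 2*w + 8) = w*(w - 2)*(w^2 - 3*w - 4) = w*(w - 2)*(w + 1)*(w - 4)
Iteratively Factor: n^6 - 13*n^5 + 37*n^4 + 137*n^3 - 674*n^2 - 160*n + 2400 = (n - 5)*(n^5 - 8*n^4 - 3*n^3 + 122*n^2 - 64*n - 480) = (n - 5)*(n - 4)*(n^4 - 4*n^3 - 19*n^2 + 46*n + 120) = (n - 5)^2*(n - 4)*(n^3 + n^2 - 14*n - 24) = (n - 5)^2*(n - 4)*(n + 3)*(n^2 - 2*n - 8) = (n - 5)^2*(n - 4)*(n + 2)*(n + 3)*(n - 4)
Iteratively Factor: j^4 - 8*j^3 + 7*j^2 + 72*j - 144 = (j - 4)*(j^3 - 4*j^2 - 9*j + 36) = (j - 4)*(j + 3)*(j^2 - 7*j + 12) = (j - 4)^2*(j + 3)*(j - 3)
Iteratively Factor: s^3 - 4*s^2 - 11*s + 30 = (s - 2)*(s^2 - 2*s - 15) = (s - 2)*(s + 3)*(s - 5)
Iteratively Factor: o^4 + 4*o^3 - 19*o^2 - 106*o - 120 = (o + 3)*(o^3 + o^2 - 22*o - 40) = (o - 5)*(o + 3)*(o^2 + 6*o + 8) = (o - 5)*(o + 3)*(o + 4)*(o + 2)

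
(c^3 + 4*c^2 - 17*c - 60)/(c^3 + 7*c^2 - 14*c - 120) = (c + 3)/(c + 6)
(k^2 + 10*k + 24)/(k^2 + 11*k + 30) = (k + 4)/(k + 5)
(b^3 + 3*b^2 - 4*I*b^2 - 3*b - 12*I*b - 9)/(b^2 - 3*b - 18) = (b^2 - 4*I*b - 3)/(b - 6)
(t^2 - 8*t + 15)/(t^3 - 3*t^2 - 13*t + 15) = (t - 3)/(t^2 + 2*t - 3)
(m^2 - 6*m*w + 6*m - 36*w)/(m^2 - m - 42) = (m - 6*w)/(m - 7)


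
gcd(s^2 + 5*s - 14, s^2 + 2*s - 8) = s - 2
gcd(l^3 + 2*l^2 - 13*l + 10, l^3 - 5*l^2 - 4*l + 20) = l - 2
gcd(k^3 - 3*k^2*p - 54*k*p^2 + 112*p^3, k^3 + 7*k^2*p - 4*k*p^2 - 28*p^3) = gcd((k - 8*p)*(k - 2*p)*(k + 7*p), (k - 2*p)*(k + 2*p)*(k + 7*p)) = -k^2 - 5*k*p + 14*p^2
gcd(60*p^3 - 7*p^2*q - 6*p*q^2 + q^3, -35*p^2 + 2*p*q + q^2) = 5*p - q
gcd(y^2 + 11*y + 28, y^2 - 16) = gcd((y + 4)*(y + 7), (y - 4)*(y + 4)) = y + 4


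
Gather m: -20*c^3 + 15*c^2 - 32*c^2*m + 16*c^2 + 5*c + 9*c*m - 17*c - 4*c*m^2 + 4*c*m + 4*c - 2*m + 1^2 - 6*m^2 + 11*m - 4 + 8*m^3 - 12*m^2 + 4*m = -20*c^3 + 31*c^2 - 8*c + 8*m^3 + m^2*(-4*c - 18) + m*(-32*c^2 + 13*c + 13) - 3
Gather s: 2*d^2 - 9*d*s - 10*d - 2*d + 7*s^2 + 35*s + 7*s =2*d^2 - 12*d + 7*s^2 + s*(42 - 9*d)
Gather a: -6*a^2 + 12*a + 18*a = -6*a^2 + 30*a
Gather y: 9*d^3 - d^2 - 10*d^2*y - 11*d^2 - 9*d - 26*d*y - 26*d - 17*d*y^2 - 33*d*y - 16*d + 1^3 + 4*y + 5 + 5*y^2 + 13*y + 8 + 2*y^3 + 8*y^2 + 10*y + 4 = 9*d^3 - 12*d^2 - 51*d + 2*y^3 + y^2*(13 - 17*d) + y*(-10*d^2 - 59*d + 27) + 18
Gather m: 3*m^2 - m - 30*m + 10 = 3*m^2 - 31*m + 10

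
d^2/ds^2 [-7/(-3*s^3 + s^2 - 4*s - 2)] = 14*((1 - 9*s)*(3*s^3 - s^2 + 4*s + 2) + (9*s^2 - 2*s + 4)^2)/(3*s^3 - s^2 + 4*s + 2)^3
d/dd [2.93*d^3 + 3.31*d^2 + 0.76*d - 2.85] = 8.79*d^2 + 6.62*d + 0.76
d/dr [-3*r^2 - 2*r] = -6*r - 2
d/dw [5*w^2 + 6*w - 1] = 10*w + 6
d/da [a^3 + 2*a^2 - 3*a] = 3*a^2 + 4*a - 3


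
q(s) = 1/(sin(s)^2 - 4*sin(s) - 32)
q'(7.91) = -0.00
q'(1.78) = -0.00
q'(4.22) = -0.00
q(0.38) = -0.03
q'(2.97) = -0.00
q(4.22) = -0.04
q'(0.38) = 0.00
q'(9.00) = 0.00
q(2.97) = -0.03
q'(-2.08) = -0.00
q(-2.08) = -0.04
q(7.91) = -0.03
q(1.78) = -0.03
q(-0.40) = -0.03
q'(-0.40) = 0.00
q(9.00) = -0.03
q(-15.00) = -0.03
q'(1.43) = 0.00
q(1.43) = -0.03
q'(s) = (-2*sin(s)*cos(s) + 4*cos(s))/(sin(s)^2 - 4*sin(s) - 32)^2 = 2*(2 - sin(s))*cos(s)/((sin(s) - 8)^2*(sin(s) + 4)^2)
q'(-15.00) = 0.00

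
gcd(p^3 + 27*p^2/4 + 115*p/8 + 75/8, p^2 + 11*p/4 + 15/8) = p + 5/4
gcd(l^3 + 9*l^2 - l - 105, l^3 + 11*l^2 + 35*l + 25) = l + 5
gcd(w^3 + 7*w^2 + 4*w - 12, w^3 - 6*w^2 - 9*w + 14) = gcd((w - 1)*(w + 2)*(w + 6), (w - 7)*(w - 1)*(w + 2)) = w^2 + w - 2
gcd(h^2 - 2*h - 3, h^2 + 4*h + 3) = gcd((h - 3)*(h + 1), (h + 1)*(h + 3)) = h + 1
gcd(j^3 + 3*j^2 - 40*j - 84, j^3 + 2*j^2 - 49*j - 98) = j^2 + 9*j + 14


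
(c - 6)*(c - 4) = c^2 - 10*c + 24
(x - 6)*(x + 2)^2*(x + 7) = x^4 + 5*x^3 - 34*x^2 - 164*x - 168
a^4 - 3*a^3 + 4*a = a*(a - 2)^2*(a + 1)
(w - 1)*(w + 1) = w^2 - 1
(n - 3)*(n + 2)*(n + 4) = n^3 + 3*n^2 - 10*n - 24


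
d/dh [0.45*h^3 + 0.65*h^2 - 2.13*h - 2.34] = 1.35*h^2 + 1.3*h - 2.13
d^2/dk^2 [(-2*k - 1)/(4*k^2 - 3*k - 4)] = 2*((2*k + 1)*(8*k - 3)^2 + 2*(12*k - 1)*(-4*k^2 + 3*k + 4))/(-4*k^2 + 3*k + 4)^3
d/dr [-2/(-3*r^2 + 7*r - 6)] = 2*(7 - 6*r)/(3*r^2 - 7*r + 6)^2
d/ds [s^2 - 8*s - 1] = 2*s - 8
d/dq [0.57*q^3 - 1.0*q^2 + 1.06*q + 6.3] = 1.71*q^2 - 2.0*q + 1.06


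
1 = 1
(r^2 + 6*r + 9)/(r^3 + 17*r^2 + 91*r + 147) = (r + 3)/(r^2 + 14*r + 49)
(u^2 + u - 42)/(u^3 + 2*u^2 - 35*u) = (u - 6)/(u*(u - 5))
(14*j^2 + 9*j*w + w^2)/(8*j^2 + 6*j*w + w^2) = (7*j + w)/(4*j + w)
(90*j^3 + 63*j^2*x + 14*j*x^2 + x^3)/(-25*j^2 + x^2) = (18*j^2 + 9*j*x + x^2)/(-5*j + x)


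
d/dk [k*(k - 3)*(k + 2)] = 3*k^2 - 2*k - 6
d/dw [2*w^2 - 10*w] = 4*w - 10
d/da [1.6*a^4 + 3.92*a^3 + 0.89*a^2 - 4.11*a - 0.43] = 6.4*a^3 + 11.76*a^2 + 1.78*a - 4.11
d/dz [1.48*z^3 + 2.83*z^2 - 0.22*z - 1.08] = 4.44*z^2 + 5.66*z - 0.22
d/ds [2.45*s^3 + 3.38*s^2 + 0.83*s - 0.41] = 7.35*s^2 + 6.76*s + 0.83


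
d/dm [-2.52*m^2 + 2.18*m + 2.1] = 2.18 - 5.04*m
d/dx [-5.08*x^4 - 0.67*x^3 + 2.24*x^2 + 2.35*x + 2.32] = -20.32*x^3 - 2.01*x^2 + 4.48*x + 2.35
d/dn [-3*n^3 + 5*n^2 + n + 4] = -9*n^2 + 10*n + 1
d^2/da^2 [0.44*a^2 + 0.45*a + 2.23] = 0.880000000000000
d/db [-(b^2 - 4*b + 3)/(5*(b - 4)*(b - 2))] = 2*(b^2 - 5*b + 7)/(5*(b^4 - 12*b^3 + 52*b^2 - 96*b + 64))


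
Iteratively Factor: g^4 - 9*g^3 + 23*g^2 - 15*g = (g)*(g^3 - 9*g^2 + 23*g - 15) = g*(g - 1)*(g^2 - 8*g + 15) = g*(g - 3)*(g - 1)*(g - 5)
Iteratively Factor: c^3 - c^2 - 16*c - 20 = (c + 2)*(c^2 - 3*c - 10) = (c - 5)*(c + 2)*(c + 2)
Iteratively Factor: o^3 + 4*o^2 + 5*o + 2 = (o + 1)*(o^2 + 3*o + 2) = (o + 1)^2*(o + 2)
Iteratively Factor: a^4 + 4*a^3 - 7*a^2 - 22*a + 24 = (a + 4)*(a^3 - 7*a + 6) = (a - 1)*(a + 4)*(a^2 + a - 6) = (a - 1)*(a + 3)*(a + 4)*(a - 2)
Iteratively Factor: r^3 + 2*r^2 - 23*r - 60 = (r + 4)*(r^2 - 2*r - 15) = (r - 5)*(r + 4)*(r + 3)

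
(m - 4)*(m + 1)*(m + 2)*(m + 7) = m^4 + 6*m^3 - 17*m^2 - 78*m - 56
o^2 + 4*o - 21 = (o - 3)*(o + 7)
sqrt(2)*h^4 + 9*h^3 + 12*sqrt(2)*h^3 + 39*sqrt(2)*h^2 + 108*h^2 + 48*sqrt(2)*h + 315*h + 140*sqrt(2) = (h + 5)*(h + 7)*(h + 4*sqrt(2))*(sqrt(2)*h + 1)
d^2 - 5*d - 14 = (d - 7)*(d + 2)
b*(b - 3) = b^2 - 3*b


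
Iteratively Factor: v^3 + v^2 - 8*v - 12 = (v - 3)*(v^2 + 4*v + 4) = (v - 3)*(v + 2)*(v + 2)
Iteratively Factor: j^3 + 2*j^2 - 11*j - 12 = (j + 1)*(j^2 + j - 12) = (j - 3)*(j + 1)*(j + 4)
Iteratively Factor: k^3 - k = (k - 1)*(k^2 + k) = k*(k - 1)*(k + 1)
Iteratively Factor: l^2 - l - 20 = (l + 4)*(l - 5)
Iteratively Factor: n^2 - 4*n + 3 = (n - 3)*(n - 1)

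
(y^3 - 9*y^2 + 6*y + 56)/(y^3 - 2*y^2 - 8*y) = (y - 7)/y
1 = 1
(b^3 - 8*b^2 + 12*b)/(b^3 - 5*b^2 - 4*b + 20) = b*(b - 6)/(b^2 - 3*b - 10)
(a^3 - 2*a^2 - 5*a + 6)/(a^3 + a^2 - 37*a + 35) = (a^2 - a - 6)/(a^2 + 2*a - 35)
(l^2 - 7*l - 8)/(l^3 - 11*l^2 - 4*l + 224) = (l + 1)/(l^2 - 3*l - 28)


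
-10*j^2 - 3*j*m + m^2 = (-5*j + m)*(2*j + m)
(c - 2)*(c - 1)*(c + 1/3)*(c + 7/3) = c^4 - c^3/3 - 47*c^2/9 + 3*c + 14/9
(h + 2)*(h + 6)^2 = h^3 + 14*h^2 + 60*h + 72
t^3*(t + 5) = t^4 + 5*t^3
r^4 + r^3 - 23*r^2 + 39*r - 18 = (r - 3)*(r - 1)^2*(r + 6)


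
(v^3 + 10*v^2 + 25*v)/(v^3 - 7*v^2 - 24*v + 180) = v*(v + 5)/(v^2 - 12*v + 36)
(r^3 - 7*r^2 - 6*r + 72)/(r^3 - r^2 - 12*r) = (r - 6)/r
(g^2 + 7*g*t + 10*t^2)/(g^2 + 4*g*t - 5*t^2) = (-g - 2*t)/(-g + t)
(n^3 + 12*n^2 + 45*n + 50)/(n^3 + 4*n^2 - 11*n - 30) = (n + 5)/(n - 3)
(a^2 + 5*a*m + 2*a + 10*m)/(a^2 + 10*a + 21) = (a^2 + 5*a*m + 2*a + 10*m)/(a^2 + 10*a + 21)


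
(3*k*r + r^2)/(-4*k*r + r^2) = (3*k + r)/(-4*k + r)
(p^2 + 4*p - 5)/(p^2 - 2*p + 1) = (p + 5)/(p - 1)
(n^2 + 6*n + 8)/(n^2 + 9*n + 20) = (n + 2)/(n + 5)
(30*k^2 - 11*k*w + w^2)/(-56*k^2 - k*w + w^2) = (-30*k^2 + 11*k*w - w^2)/(56*k^2 + k*w - w^2)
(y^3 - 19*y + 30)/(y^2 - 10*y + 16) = (y^2 + 2*y - 15)/(y - 8)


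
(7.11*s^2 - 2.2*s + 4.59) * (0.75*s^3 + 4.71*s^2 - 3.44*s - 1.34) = 5.3325*s^5 + 31.8381*s^4 - 31.3779*s^3 + 19.6595*s^2 - 12.8416*s - 6.1506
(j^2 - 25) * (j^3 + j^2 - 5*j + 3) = j^5 + j^4 - 30*j^3 - 22*j^2 + 125*j - 75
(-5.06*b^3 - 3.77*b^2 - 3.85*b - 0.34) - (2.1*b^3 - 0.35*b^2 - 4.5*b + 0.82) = -7.16*b^3 - 3.42*b^2 + 0.65*b - 1.16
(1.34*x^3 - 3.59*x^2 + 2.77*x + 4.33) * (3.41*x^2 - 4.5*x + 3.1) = 4.5694*x^5 - 18.2719*x^4 + 29.7547*x^3 - 8.8287*x^2 - 10.898*x + 13.423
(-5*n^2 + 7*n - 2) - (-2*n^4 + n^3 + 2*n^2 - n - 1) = 2*n^4 - n^3 - 7*n^2 + 8*n - 1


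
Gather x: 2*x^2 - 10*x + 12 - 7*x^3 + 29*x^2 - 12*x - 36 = -7*x^3 + 31*x^2 - 22*x - 24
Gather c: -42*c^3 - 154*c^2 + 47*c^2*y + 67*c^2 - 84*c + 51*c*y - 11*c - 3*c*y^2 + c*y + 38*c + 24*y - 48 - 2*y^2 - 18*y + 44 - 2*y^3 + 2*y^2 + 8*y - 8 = -42*c^3 + c^2*(47*y - 87) + c*(-3*y^2 + 52*y - 57) - 2*y^3 + 14*y - 12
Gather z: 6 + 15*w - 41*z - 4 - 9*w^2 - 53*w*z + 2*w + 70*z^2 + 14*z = -9*w^2 + 17*w + 70*z^2 + z*(-53*w - 27) + 2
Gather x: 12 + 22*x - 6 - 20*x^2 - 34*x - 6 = -20*x^2 - 12*x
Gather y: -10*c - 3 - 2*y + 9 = -10*c - 2*y + 6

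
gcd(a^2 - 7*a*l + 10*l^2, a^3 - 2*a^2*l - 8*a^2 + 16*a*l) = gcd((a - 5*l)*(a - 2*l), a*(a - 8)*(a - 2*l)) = a - 2*l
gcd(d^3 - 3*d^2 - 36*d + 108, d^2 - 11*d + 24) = d - 3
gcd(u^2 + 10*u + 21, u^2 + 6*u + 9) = u + 3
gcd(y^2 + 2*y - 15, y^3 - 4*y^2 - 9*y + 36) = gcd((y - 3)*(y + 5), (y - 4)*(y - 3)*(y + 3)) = y - 3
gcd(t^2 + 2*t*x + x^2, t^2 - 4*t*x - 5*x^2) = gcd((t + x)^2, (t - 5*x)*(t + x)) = t + x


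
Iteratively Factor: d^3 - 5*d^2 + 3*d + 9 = (d - 3)*(d^2 - 2*d - 3) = (d - 3)*(d + 1)*(d - 3)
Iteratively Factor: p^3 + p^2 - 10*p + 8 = (p - 2)*(p^2 + 3*p - 4) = (p - 2)*(p + 4)*(p - 1)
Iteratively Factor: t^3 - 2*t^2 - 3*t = (t + 1)*(t^2 - 3*t) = (t - 3)*(t + 1)*(t)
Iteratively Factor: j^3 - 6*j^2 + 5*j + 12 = (j - 3)*(j^2 - 3*j - 4) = (j - 4)*(j - 3)*(j + 1)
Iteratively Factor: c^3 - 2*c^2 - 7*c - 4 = (c - 4)*(c^2 + 2*c + 1) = (c - 4)*(c + 1)*(c + 1)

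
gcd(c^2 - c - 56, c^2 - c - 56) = c^2 - c - 56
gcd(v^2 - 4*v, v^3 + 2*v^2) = v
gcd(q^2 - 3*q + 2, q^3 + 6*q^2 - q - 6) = q - 1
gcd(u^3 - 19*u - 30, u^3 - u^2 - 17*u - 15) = u^2 - 2*u - 15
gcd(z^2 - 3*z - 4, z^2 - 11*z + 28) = z - 4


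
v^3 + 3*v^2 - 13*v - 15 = (v - 3)*(v + 1)*(v + 5)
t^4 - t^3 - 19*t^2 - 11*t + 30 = (t - 5)*(t - 1)*(t + 2)*(t + 3)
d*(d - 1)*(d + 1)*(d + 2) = d^4 + 2*d^3 - d^2 - 2*d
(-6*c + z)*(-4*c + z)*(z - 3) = 24*c^2*z - 72*c^2 - 10*c*z^2 + 30*c*z + z^3 - 3*z^2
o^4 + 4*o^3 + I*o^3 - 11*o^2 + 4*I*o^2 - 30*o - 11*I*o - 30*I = (o - 3)*(o + 2)*(o + 5)*(o + I)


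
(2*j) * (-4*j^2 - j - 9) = -8*j^3 - 2*j^2 - 18*j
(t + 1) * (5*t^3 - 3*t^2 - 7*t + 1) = 5*t^4 + 2*t^3 - 10*t^2 - 6*t + 1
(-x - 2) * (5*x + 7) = -5*x^2 - 17*x - 14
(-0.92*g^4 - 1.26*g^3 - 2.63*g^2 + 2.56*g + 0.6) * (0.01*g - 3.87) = -0.0092*g^5 + 3.5478*g^4 + 4.8499*g^3 + 10.2037*g^2 - 9.9012*g - 2.322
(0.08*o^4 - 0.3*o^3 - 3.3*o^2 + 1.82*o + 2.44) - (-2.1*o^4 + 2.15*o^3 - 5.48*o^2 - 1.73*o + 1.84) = 2.18*o^4 - 2.45*o^3 + 2.18*o^2 + 3.55*o + 0.6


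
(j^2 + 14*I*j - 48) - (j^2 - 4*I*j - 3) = 18*I*j - 45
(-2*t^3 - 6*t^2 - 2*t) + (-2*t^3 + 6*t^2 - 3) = -4*t^3 - 2*t - 3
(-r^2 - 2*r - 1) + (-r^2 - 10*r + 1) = -2*r^2 - 12*r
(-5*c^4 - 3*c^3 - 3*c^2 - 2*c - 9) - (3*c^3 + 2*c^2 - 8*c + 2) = -5*c^4 - 6*c^3 - 5*c^2 + 6*c - 11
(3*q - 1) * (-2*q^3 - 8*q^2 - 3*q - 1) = -6*q^4 - 22*q^3 - q^2 + 1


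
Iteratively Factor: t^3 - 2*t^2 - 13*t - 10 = (t + 1)*(t^2 - 3*t - 10) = (t + 1)*(t + 2)*(t - 5)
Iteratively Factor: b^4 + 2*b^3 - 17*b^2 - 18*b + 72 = (b + 4)*(b^3 - 2*b^2 - 9*b + 18) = (b + 3)*(b + 4)*(b^2 - 5*b + 6) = (b - 2)*(b + 3)*(b + 4)*(b - 3)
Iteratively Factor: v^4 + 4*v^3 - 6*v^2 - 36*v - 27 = (v - 3)*(v^3 + 7*v^2 + 15*v + 9) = (v - 3)*(v + 3)*(v^2 + 4*v + 3) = (v - 3)*(v + 1)*(v + 3)*(v + 3)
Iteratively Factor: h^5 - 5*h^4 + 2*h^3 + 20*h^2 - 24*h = (h - 2)*(h^4 - 3*h^3 - 4*h^2 + 12*h) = h*(h - 2)*(h^3 - 3*h^2 - 4*h + 12) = h*(h - 3)*(h - 2)*(h^2 - 4) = h*(h - 3)*(h - 2)^2*(h + 2)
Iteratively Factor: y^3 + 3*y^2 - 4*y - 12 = (y + 2)*(y^2 + y - 6) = (y - 2)*(y + 2)*(y + 3)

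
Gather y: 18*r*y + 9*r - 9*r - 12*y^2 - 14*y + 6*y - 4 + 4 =-12*y^2 + y*(18*r - 8)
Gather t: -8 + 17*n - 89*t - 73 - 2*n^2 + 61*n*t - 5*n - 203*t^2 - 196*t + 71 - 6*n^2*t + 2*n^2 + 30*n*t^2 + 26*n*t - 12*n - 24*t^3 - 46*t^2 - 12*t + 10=-24*t^3 + t^2*(30*n - 249) + t*(-6*n^2 + 87*n - 297)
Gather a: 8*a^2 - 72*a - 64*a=8*a^2 - 136*a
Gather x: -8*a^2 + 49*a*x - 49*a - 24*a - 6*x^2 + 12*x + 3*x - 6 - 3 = -8*a^2 - 73*a - 6*x^2 + x*(49*a + 15) - 9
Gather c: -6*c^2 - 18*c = -6*c^2 - 18*c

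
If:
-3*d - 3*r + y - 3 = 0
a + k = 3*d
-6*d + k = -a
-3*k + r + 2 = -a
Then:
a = -y/12 - 1/4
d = 0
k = y/12 + 1/4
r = y/3 - 1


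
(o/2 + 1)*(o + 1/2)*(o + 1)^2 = o^4/2 + 9*o^3/4 + 7*o^2/2 + 9*o/4 + 1/2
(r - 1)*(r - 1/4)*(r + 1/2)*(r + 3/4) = r^4 - 15*r^2/16 - 5*r/32 + 3/32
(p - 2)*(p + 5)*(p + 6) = p^3 + 9*p^2 + 8*p - 60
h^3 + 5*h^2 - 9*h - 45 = (h - 3)*(h + 3)*(h + 5)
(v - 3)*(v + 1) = v^2 - 2*v - 3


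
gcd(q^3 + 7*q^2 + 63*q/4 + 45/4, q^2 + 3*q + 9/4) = q + 3/2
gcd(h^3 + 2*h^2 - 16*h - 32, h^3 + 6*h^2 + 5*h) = 1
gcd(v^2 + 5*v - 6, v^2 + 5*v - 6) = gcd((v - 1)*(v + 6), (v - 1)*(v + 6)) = v^2 + 5*v - 6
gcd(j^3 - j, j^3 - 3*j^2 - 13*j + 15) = j - 1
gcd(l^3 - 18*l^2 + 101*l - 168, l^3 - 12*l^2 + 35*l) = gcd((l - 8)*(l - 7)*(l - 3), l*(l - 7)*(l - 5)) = l - 7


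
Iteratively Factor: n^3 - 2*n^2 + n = (n - 1)*(n^2 - n) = (n - 1)^2*(n)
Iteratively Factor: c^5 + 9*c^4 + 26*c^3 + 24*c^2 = (c)*(c^4 + 9*c^3 + 26*c^2 + 24*c) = c^2*(c^3 + 9*c^2 + 26*c + 24) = c^2*(c + 4)*(c^2 + 5*c + 6) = c^2*(c + 2)*(c + 4)*(c + 3)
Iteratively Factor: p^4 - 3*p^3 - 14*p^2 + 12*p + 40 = (p - 2)*(p^3 - p^2 - 16*p - 20) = (p - 5)*(p - 2)*(p^2 + 4*p + 4) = (p - 5)*(p - 2)*(p + 2)*(p + 2)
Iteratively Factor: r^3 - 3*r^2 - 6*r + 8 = (r - 4)*(r^2 + r - 2) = (r - 4)*(r - 1)*(r + 2)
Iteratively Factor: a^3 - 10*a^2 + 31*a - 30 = (a - 2)*(a^2 - 8*a + 15) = (a - 5)*(a - 2)*(a - 3)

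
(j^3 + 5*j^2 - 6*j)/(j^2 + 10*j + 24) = j*(j - 1)/(j + 4)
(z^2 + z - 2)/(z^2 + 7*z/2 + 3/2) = 2*(z^2 + z - 2)/(2*z^2 + 7*z + 3)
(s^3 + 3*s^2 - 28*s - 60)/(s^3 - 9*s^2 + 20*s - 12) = (s^3 + 3*s^2 - 28*s - 60)/(s^3 - 9*s^2 + 20*s - 12)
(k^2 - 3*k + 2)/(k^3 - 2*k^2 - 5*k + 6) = (k - 2)/(k^2 - k - 6)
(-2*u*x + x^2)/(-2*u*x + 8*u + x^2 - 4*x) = x/(x - 4)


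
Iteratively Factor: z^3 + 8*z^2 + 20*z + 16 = (z + 2)*(z^2 + 6*z + 8) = (z + 2)^2*(z + 4)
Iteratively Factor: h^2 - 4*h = (h - 4)*(h)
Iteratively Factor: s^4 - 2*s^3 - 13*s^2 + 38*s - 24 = (s + 4)*(s^3 - 6*s^2 + 11*s - 6) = (s - 1)*(s + 4)*(s^2 - 5*s + 6) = (s - 3)*(s - 1)*(s + 4)*(s - 2)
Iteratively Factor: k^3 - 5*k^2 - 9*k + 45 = (k - 3)*(k^2 - 2*k - 15) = (k - 3)*(k + 3)*(k - 5)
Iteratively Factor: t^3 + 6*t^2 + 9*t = (t + 3)*(t^2 + 3*t) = (t + 3)^2*(t)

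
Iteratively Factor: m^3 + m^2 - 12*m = (m + 4)*(m^2 - 3*m) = m*(m + 4)*(m - 3)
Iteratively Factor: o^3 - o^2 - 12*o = (o)*(o^2 - o - 12) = o*(o + 3)*(o - 4)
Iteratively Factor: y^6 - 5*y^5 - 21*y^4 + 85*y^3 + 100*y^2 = (y)*(y^5 - 5*y^4 - 21*y^3 + 85*y^2 + 100*y) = y*(y + 4)*(y^4 - 9*y^3 + 15*y^2 + 25*y) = y*(y + 1)*(y + 4)*(y^3 - 10*y^2 + 25*y) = y*(y - 5)*(y + 1)*(y + 4)*(y^2 - 5*y) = y*(y - 5)^2*(y + 1)*(y + 4)*(y)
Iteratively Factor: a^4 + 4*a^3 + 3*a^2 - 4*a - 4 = (a + 2)*(a^3 + 2*a^2 - a - 2) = (a + 2)^2*(a^2 - 1) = (a + 1)*(a + 2)^2*(a - 1)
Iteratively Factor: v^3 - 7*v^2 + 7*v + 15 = (v - 5)*(v^2 - 2*v - 3) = (v - 5)*(v - 3)*(v + 1)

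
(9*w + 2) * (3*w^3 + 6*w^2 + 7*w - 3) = 27*w^4 + 60*w^3 + 75*w^2 - 13*w - 6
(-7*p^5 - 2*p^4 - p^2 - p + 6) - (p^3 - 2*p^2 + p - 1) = -7*p^5 - 2*p^4 - p^3 + p^2 - 2*p + 7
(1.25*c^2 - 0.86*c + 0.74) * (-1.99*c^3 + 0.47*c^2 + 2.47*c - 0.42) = -2.4875*c^5 + 2.2989*c^4 + 1.2107*c^3 - 2.3014*c^2 + 2.189*c - 0.3108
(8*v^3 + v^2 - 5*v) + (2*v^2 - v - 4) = 8*v^3 + 3*v^2 - 6*v - 4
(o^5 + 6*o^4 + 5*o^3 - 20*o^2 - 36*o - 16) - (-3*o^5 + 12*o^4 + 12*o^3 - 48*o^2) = 4*o^5 - 6*o^4 - 7*o^3 + 28*o^2 - 36*o - 16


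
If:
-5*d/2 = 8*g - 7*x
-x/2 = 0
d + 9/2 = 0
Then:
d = -9/2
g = 45/32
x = 0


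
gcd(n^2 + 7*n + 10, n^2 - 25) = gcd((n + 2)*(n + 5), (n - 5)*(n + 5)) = n + 5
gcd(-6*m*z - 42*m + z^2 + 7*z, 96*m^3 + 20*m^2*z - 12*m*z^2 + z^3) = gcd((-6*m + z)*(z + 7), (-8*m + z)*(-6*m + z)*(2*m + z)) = -6*m + z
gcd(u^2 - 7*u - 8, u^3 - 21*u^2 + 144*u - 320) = u - 8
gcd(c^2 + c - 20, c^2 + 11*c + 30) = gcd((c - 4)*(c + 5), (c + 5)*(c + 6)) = c + 5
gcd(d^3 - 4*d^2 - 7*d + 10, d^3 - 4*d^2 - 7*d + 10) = d^3 - 4*d^2 - 7*d + 10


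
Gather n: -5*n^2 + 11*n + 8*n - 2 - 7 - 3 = -5*n^2 + 19*n - 12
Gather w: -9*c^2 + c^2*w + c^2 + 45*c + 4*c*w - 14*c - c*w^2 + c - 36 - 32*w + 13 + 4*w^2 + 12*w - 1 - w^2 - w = -8*c^2 + 32*c + w^2*(3 - c) + w*(c^2 + 4*c - 21) - 24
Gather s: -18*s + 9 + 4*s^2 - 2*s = 4*s^2 - 20*s + 9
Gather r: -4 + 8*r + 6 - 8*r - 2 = 0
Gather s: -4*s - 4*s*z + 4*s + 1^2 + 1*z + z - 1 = -4*s*z + 2*z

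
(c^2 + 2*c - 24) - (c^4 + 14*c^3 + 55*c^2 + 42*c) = -c^4 - 14*c^3 - 54*c^2 - 40*c - 24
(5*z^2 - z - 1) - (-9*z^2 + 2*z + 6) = 14*z^2 - 3*z - 7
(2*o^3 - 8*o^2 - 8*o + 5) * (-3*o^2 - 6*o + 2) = -6*o^5 + 12*o^4 + 76*o^3 + 17*o^2 - 46*o + 10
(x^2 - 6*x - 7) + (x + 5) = x^2 - 5*x - 2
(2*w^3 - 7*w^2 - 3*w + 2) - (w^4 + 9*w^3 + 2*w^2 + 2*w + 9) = -w^4 - 7*w^3 - 9*w^2 - 5*w - 7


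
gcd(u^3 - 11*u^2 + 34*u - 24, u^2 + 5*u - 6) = u - 1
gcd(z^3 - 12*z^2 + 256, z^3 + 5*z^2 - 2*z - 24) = z + 4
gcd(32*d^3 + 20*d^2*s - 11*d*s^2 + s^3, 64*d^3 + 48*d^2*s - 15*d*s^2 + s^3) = -8*d^2 - 7*d*s + s^2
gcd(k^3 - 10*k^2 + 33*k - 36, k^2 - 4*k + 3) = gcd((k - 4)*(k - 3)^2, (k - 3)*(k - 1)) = k - 3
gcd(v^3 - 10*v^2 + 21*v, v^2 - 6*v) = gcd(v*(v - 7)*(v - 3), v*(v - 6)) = v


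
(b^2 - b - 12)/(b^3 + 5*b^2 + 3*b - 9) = (b - 4)/(b^2 + 2*b - 3)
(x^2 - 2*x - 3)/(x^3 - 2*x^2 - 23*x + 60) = (x + 1)/(x^2 + x - 20)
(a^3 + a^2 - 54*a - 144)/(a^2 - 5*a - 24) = a + 6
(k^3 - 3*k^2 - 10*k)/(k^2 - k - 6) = k*(k - 5)/(k - 3)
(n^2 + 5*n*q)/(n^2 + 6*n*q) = (n + 5*q)/(n + 6*q)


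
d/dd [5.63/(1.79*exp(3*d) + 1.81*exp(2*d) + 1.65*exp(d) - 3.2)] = (-30.2331*exp(2*d) - 20.3806*exp(d) - 9.2895)*exp(d)/(1.79*exp(3*d) + 1.81*exp(2*d) + 1.65*exp(d) - 3.2)^2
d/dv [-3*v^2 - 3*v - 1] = -6*v - 3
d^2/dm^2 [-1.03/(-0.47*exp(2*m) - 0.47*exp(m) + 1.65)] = (1.03*(0.94*exp(m) + 0.47)*(1.88*exp(m) + 0.94)*exp(m) - (1.9364*exp(m) + 0.4841)*(0.47*exp(2*m) + 0.47*exp(m) - 1.65))*exp(m)/(0.47*exp(2*m) + 0.47*exp(m) - 1.65)^3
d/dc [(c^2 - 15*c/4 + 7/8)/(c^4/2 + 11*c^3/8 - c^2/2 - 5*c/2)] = (-64*c^4 + 400*c^3 - 252*c^2 - 7*c + 70)/(c^2*(16*c^5 + 56*c^4 - 23*c^3 - 202*c^2 - 20*c + 200))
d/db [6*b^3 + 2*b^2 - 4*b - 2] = 18*b^2 + 4*b - 4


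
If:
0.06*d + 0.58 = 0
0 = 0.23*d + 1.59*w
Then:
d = -9.67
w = 1.40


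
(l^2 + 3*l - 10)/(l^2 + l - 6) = (l + 5)/(l + 3)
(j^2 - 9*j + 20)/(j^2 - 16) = (j - 5)/(j + 4)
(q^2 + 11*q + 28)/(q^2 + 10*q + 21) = (q + 4)/(q + 3)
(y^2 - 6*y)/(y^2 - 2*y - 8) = y*(6 - y)/(-y^2 + 2*y + 8)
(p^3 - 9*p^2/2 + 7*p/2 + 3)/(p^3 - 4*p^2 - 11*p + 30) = (2*p^2 - 5*p - 3)/(2*(p^2 - 2*p - 15))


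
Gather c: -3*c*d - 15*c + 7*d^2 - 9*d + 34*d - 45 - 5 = c*(-3*d - 15) + 7*d^2 + 25*d - 50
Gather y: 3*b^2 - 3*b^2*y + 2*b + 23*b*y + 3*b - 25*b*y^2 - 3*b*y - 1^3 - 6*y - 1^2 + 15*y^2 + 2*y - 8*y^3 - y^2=3*b^2 + 5*b - 8*y^3 + y^2*(14 - 25*b) + y*(-3*b^2 + 20*b - 4) - 2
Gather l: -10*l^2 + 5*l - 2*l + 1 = -10*l^2 + 3*l + 1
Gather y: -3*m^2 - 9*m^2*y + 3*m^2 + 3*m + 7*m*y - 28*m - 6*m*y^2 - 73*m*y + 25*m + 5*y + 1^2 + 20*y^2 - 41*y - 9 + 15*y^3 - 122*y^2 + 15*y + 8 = 15*y^3 + y^2*(-6*m - 102) + y*(-9*m^2 - 66*m - 21)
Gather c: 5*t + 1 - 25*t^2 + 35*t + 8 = -25*t^2 + 40*t + 9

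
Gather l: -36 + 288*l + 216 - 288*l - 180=0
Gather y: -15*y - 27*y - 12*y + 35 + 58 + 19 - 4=108 - 54*y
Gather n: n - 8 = n - 8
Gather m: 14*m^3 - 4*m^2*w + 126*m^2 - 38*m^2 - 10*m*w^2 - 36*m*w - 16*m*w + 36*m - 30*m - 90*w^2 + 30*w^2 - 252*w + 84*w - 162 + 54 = 14*m^3 + m^2*(88 - 4*w) + m*(-10*w^2 - 52*w + 6) - 60*w^2 - 168*w - 108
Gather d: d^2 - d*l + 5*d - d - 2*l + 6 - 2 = d^2 + d*(4 - l) - 2*l + 4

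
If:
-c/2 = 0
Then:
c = 0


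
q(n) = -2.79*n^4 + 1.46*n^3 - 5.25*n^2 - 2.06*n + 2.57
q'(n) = -11.16*n^3 + 4.38*n^2 - 10.5*n - 2.06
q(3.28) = -332.07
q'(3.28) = -383.19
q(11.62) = -49305.66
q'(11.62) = -17042.52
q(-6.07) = -4292.44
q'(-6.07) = 2718.97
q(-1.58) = -30.43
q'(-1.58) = 69.48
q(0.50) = 0.24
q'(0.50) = -7.61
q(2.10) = -65.65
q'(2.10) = -108.15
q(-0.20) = 2.76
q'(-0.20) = 0.30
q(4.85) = -1508.08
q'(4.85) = -1223.14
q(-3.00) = -303.91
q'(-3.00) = 370.18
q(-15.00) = -147319.03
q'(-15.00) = 38805.94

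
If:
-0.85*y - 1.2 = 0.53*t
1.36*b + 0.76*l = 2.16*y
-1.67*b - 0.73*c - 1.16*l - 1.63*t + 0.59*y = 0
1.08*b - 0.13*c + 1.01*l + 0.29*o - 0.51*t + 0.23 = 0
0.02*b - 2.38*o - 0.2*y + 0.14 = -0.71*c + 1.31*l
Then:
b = 6.93889334359091*y + 2.5501814015116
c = 3.73019002188999*y + 6.47315452938973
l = -9.57486177274162*y - 4.56348250796812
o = 6.35726122046439*y + 4.52315354173747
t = -1.60377358490566*y - 2.26415094339623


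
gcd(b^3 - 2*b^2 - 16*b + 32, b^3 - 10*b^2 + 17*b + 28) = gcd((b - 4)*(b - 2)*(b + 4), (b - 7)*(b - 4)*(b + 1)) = b - 4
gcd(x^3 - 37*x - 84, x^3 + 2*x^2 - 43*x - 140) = x^2 - 3*x - 28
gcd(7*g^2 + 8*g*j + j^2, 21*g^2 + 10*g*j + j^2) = 7*g + j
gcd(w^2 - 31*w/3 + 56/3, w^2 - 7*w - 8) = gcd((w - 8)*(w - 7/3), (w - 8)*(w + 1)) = w - 8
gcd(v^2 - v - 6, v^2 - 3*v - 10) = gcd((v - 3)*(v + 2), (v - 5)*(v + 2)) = v + 2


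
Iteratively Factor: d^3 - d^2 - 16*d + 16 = (d - 1)*(d^2 - 16) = (d - 1)*(d + 4)*(d - 4)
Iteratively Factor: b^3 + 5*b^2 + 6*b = (b + 2)*(b^2 + 3*b) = (b + 2)*(b + 3)*(b)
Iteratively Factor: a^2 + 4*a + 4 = (a + 2)*(a + 2)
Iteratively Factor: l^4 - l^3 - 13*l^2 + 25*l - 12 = (l - 1)*(l^3 - 13*l + 12) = (l - 1)^2*(l^2 + l - 12) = (l - 1)^2*(l + 4)*(l - 3)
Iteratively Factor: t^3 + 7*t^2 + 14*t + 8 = (t + 1)*(t^2 + 6*t + 8) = (t + 1)*(t + 4)*(t + 2)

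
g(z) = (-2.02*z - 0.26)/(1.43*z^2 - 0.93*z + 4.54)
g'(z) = (0.93 - 2.86*z)*(-2.02*z - 0.26)/(1.43*z^2 - 0.93*z + 4.54)^2 - 2.02/(1.43*z^2 - 0.93*z + 4.54) = (2.8886*z^2 + 0.7436*z - 9.4126)/(2.0449*z^4 - 2.6598*z^3 + 13.8493*z^2 - 8.4444*z + 20.6116)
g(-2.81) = 0.29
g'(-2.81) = 0.03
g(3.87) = -0.36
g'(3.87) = 0.07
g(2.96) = -0.44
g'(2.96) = 0.09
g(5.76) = -0.26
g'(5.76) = 0.04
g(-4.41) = 0.24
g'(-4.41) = 0.03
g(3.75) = -0.37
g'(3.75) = 0.08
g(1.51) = -0.52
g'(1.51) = -0.04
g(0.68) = -0.36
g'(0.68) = -0.36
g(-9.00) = 0.14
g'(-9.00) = 0.01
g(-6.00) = 0.19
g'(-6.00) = 0.02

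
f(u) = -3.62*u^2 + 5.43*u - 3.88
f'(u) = 5.43 - 7.24*u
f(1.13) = -2.37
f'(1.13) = -2.75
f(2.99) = -20.01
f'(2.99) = -16.22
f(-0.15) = -4.78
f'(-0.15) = 6.52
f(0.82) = -1.86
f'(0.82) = -0.51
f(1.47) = -3.72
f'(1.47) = -5.21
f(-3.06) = -54.39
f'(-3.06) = 27.58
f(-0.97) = -12.55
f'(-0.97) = 12.45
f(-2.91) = -50.34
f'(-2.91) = 26.50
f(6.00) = -101.62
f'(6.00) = -38.01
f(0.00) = -3.88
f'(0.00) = 5.43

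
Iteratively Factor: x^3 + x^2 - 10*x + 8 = (x - 2)*(x^2 + 3*x - 4) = (x - 2)*(x + 4)*(x - 1)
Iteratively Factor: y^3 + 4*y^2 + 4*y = (y + 2)*(y^2 + 2*y) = (y + 2)^2*(y)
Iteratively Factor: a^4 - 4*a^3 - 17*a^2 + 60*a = (a - 5)*(a^3 + a^2 - 12*a) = (a - 5)*(a + 4)*(a^2 - 3*a) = a*(a - 5)*(a + 4)*(a - 3)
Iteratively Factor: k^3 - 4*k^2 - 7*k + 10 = (k - 5)*(k^2 + k - 2) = (k - 5)*(k + 2)*(k - 1)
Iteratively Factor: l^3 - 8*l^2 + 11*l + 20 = (l - 4)*(l^2 - 4*l - 5) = (l - 4)*(l + 1)*(l - 5)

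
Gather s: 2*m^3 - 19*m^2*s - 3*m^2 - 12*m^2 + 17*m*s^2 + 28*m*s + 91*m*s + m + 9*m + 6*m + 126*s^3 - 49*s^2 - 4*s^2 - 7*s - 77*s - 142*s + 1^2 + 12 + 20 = 2*m^3 - 15*m^2 + 16*m + 126*s^3 + s^2*(17*m - 53) + s*(-19*m^2 + 119*m - 226) + 33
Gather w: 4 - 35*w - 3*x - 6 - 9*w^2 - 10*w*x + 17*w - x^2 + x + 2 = -9*w^2 + w*(-10*x - 18) - x^2 - 2*x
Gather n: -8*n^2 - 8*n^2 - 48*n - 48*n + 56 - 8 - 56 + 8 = -16*n^2 - 96*n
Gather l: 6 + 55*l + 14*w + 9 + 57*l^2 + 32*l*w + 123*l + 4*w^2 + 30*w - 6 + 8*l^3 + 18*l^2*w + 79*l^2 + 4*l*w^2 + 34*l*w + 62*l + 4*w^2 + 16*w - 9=8*l^3 + l^2*(18*w + 136) + l*(4*w^2 + 66*w + 240) + 8*w^2 + 60*w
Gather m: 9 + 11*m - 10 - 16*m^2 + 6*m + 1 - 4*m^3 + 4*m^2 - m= -4*m^3 - 12*m^2 + 16*m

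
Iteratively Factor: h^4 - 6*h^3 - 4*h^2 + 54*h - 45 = (h - 3)*(h^3 - 3*h^2 - 13*h + 15) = (h - 3)*(h + 3)*(h^2 - 6*h + 5) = (h - 5)*(h - 3)*(h + 3)*(h - 1)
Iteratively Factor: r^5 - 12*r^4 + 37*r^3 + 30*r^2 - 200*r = (r)*(r^4 - 12*r^3 + 37*r^2 + 30*r - 200) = r*(r - 4)*(r^3 - 8*r^2 + 5*r + 50) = r*(r - 5)*(r - 4)*(r^2 - 3*r - 10) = r*(r - 5)^2*(r - 4)*(r + 2)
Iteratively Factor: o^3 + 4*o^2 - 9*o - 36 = (o + 4)*(o^2 - 9) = (o + 3)*(o + 4)*(o - 3)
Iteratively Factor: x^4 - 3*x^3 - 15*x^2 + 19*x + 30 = (x - 5)*(x^3 + 2*x^2 - 5*x - 6) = (x - 5)*(x - 2)*(x^2 + 4*x + 3) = (x - 5)*(x - 2)*(x + 3)*(x + 1)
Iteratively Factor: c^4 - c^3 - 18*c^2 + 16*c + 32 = (c + 1)*(c^3 - 2*c^2 - 16*c + 32) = (c - 2)*(c + 1)*(c^2 - 16) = (c - 4)*(c - 2)*(c + 1)*(c + 4)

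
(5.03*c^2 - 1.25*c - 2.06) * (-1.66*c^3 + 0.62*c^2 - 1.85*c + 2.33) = -8.3498*c^5 + 5.1936*c^4 - 6.6609*c^3 + 12.7552*c^2 + 0.8985*c - 4.7998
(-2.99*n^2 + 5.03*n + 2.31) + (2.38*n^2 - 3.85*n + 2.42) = -0.61*n^2 + 1.18*n + 4.73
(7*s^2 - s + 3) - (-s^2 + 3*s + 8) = 8*s^2 - 4*s - 5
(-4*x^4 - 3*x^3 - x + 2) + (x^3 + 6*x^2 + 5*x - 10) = -4*x^4 - 2*x^3 + 6*x^2 + 4*x - 8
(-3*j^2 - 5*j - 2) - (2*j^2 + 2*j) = -5*j^2 - 7*j - 2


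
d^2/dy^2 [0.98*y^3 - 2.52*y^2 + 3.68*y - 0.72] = 5.88*y - 5.04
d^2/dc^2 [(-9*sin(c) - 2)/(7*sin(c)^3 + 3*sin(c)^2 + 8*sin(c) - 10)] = (1764*sin(c)^7 + 1449*sin(c)^6 - 4119*sin(c)^5 + 5960*sin(c)^4 + 3198*sin(c)^3 - 7252*sin(c)^2 - 1688*sin(c) - 1816)/(7*sin(c)^3 + 3*sin(c)^2 + 8*sin(c) - 10)^3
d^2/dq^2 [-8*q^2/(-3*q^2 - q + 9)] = 48*(-q^3 + 27*q^2 + 27)/(27*q^6 + 27*q^5 - 234*q^4 - 161*q^3 + 702*q^2 + 243*q - 729)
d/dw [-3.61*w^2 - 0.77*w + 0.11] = -7.22*w - 0.77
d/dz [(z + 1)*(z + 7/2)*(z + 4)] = 3*z^2 + 17*z + 43/2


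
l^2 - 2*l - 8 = (l - 4)*(l + 2)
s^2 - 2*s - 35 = (s - 7)*(s + 5)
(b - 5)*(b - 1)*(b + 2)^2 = b^4 - 2*b^3 - 15*b^2 - 4*b + 20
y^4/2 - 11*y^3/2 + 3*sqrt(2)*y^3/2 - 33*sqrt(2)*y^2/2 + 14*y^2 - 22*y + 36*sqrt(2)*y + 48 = (y/2 + sqrt(2)/2)*(y - 8)*(y - 3)*(y + 2*sqrt(2))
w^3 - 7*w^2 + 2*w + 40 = (w - 5)*(w - 4)*(w + 2)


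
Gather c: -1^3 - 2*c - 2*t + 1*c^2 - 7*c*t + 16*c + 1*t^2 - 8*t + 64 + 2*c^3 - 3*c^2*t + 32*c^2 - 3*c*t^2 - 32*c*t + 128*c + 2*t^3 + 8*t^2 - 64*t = 2*c^3 + c^2*(33 - 3*t) + c*(-3*t^2 - 39*t + 142) + 2*t^3 + 9*t^2 - 74*t + 63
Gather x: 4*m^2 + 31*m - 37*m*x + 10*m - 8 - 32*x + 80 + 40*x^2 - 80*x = 4*m^2 + 41*m + 40*x^2 + x*(-37*m - 112) + 72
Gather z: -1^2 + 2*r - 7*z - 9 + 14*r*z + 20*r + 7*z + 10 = 14*r*z + 22*r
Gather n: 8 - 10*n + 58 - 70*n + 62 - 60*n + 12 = 140 - 140*n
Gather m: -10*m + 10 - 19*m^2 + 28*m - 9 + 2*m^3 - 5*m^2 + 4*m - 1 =2*m^3 - 24*m^2 + 22*m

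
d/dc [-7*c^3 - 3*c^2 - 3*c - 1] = -21*c^2 - 6*c - 3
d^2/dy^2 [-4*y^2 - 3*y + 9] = -8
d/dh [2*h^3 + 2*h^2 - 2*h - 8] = 6*h^2 + 4*h - 2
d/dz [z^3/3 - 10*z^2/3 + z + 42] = z^2 - 20*z/3 + 1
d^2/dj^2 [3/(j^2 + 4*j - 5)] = 6*(-j^2 - 4*j + 4*(j + 2)^2 + 5)/(j^2 + 4*j - 5)^3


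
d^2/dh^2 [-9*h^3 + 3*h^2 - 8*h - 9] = 6 - 54*h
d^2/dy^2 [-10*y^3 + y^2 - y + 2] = 2 - 60*y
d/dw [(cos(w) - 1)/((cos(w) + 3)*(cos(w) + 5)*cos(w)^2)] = 3*(cos(w)^3 + 4*cos(w)^2 - 3*cos(w) - 10)*sin(w)/((cos(w) + 3)^2*(cos(w) + 5)^2*cos(w)^3)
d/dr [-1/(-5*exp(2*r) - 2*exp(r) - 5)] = (-10*exp(r) - 2)*exp(r)/(5*exp(2*r) + 2*exp(r) + 5)^2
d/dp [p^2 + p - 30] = 2*p + 1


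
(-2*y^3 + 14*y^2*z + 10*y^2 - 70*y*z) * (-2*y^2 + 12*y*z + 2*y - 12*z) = 4*y^5 - 52*y^4*z - 24*y^4 + 168*y^3*z^2 + 312*y^3*z + 20*y^3 - 1008*y^2*z^2 - 260*y^2*z + 840*y*z^2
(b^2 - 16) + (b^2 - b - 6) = 2*b^2 - b - 22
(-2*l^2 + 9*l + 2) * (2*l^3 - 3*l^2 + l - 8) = -4*l^5 + 24*l^4 - 25*l^3 + 19*l^2 - 70*l - 16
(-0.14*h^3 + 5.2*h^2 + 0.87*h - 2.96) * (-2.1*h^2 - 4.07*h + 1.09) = 0.294*h^5 - 10.3502*h^4 - 23.1436*h^3 + 8.3431*h^2 + 12.9955*h - 3.2264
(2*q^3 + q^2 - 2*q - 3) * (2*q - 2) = 4*q^4 - 2*q^3 - 6*q^2 - 2*q + 6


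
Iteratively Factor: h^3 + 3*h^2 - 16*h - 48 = (h + 3)*(h^2 - 16) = (h - 4)*(h + 3)*(h + 4)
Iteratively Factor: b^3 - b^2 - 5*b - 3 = (b - 3)*(b^2 + 2*b + 1) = (b - 3)*(b + 1)*(b + 1)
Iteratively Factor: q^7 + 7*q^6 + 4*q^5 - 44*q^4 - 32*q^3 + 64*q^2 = (q - 1)*(q^6 + 8*q^5 + 12*q^4 - 32*q^3 - 64*q^2) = (q - 1)*(q + 2)*(q^5 + 6*q^4 - 32*q^2) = q*(q - 1)*(q + 2)*(q^4 + 6*q^3 - 32*q) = q*(q - 1)*(q + 2)*(q + 4)*(q^3 + 2*q^2 - 8*q) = q^2*(q - 1)*(q + 2)*(q + 4)*(q^2 + 2*q - 8) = q^2*(q - 2)*(q - 1)*(q + 2)*(q + 4)*(q + 4)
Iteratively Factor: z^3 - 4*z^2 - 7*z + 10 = (z + 2)*(z^2 - 6*z + 5) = (z - 1)*(z + 2)*(z - 5)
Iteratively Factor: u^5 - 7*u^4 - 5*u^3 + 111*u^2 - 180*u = (u + 4)*(u^4 - 11*u^3 + 39*u^2 - 45*u) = (u - 5)*(u + 4)*(u^3 - 6*u^2 + 9*u) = (u - 5)*(u - 3)*(u + 4)*(u^2 - 3*u) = u*(u - 5)*(u - 3)*(u + 4)*(u - 3)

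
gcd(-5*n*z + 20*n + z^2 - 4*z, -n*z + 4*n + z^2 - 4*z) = z - 4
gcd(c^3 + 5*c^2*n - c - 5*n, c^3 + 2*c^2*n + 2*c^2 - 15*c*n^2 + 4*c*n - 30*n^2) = c + 5*n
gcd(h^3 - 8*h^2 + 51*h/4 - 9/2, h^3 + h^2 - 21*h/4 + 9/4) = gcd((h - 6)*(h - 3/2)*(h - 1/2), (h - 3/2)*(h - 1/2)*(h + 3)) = h^2 - 2*h + 3/4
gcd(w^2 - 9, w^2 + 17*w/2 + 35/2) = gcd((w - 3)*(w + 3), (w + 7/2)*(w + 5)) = 1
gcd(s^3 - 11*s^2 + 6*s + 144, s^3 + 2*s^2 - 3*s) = s + 3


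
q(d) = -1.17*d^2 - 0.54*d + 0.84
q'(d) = -2.34*d - 0.54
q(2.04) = -5.13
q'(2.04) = -5.31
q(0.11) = 0.77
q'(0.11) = -0.80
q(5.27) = -34.50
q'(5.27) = -12.87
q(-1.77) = -1.87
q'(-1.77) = 3.60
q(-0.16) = 0.90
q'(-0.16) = -0.17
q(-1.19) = -0.17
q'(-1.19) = 2.24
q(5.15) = -32.97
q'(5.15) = -12.59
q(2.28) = -6.47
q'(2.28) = -5.88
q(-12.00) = -161.16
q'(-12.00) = 27.54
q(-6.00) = -38.04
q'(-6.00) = 13.50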